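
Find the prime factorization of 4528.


4528 / 2 = 2264
2264 / 2 = 1132
1132 / 2 = 566
566 / 2 = 283
283 / 283 = 1
4528 = 2^4 × 283


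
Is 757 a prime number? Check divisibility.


Check divisors up to sqrt(757) = 27.5136
No divisors found.
757 is prime.

Yes, 757 is prime


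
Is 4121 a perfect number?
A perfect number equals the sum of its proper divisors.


Proper divisors of 4121: 1, 13, 317
Sum = 1 + 13 + 317 = 331

No, 4121 is not perfect (331 ≠ 4121)


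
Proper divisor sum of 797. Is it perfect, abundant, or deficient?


Proper divisors: 1
Sum = 1 = 1
1 < 797 → deficient

s(797) = 1 (deficient)


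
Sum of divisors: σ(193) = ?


Divisors of 193: 1, 193
Sum = 1 + 193 = 194

σ(193) = 194


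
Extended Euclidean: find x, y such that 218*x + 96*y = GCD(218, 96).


Tabular extended Euclidean (each row: r = 218*s + 96*t):
r=218, s=1, t=0
r=96, s=0, t=1
q=2: r=26, s=1, t=-2   [218*(1) + 96*(-2) = 26]
q=3: r=18, s=-3, t=7   [218*(-3) + 96*(7) = 18]
q=1: r=8, s=4, t=-9   [218*(4) + 96*(-9) = 8]
q=2: r=2, s=-11, t=25   [218*(-11) + 96*(25) = 2]
q=4: r=0, s=48, t=-109   [218*(48) + 96*(-109) = 0]
GCD = 2; from the row with r=2: x=-11, y=25
Check: 218*(-11) + 96*(25) = -2398 + 2400 = 2

GCD = 2, x = -11, y = 25


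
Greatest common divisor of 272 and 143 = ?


272 = 1 * 143 + 129
143 = 1 * 129 + 14
129 = 9 * 14 + 3
14 = 4 * 3 + 2
3 = 1 * 2 + 1
2 = 2 * 1 + 0
GCD = 1


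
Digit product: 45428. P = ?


4 × 5 × 4 × 2 × 8 = 1280


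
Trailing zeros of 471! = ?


floor(471/5) = 94
floor(471/25) = 18
floor(471/125) = 3
Total = 115

115 trailing zeros


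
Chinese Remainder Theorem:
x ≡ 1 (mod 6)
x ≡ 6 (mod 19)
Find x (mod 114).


M = 6*19 = 114
M1 = M/6 = 19, M2 = M/19 = 6
M1^(-1) mod 6 = 1, M2^(-1) mod 19 = 16
x = 1*19*1 + 6*6*16 = 595
595 mod 114 = 25
Check: 25 mod 6 = 1 ✓, 25 mod 19 = 6 ✓

x ≡ 25 (mod 114)


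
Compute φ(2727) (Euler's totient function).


2727 = 3^3 × 101
Prime factors: 3, 101
φ(2727) = 2727 × (1-1/3) × (1-1/101)
= 2727 × 2/3 × 100/101 = 1800

φ(2727) = 1800


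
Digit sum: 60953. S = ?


6 + 0 + 9 + 5 + 3 = 23


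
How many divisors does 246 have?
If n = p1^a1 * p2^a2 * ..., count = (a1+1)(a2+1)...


246 = 2^1 × 3^1 × 41^1
d(246) = (1+1) × (1+1) × (1+1) = 8

8 divisors


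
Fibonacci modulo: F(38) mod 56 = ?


F(k) mod 56 for k=1..38:
1, 1, 2, 3, 5, 8, 13, 21, 34, 55, 33, 32, 9, 41, 50, 35, 29, 8, 37, 45, 26, 15, 41, 0, 41, 41, 26, 11, 37, 48, 29, 21, 50, 15, 9, 24, 33, 1
F(38) mod 56 = 1


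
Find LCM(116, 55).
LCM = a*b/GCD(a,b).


GCD(116, 55) = 1
LCM = 116*55/1 = 6380/1 = 6380

LCM = 6380


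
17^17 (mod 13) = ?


17^1 mod 13 = 4
17^2 mod 13 = 3
17^3 mod 13 = 12
17^4 mod 13 = 9
17^5 mod 13 = 10
17^6 mod 13 = 1
17^7 mod 13 = 4
17^8 mod 13 = 3
17^9 mod 13 = 12
17^10 mod 13 = 9
17^11 mod 13 = 10
17^12 mod 13 = 1
17^13 mod 13 = 4
17^14 mod 13 = 3
17^15 mod 13 = 12
17^16 mod 13 = 9
17^17 mod 13 = 10


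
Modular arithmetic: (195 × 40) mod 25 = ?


195 × 40 = 7800
7800 mod 25 = 0


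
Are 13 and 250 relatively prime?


Euclidean algorithm:
250 = 19 * 13 + 3
13 = 4 * 3 + 1
3 = 3 * 1 + 0
GCD(13, 250) = 1

Yes, coprime (GCD = 1)


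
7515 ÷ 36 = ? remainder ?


7515 = 36 * 208 + 27
Check: 7488 + 27 = 7515

q = 208, r = 27


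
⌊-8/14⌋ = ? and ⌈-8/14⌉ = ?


-8/14 = -0.5714
floor = -1
ceil = 0

floor = -1, ceil = 0


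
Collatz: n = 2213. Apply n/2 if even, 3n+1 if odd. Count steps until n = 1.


2213 → 6640 → 3320 → 1660 → 830 → 415 → 1246 → 623 → 1870 → 935 → 2806 → 1403 → 4210 → 2105 → 6316 → 3158 → 1579 → 4738 → 2369 → 7108 → 3554 → 1777 → 5332 → 2666 → 1333 → 4000 → 2000 → 1000 → 500 → 250 → 125 → 376 → 188 → 94 → 47 → 142 → 71 → 214 → 107 → 322 → 161 → 484 → 242 → 121 → 364 → 182 → 91 → 274 → 137 → 412 → 206 → 103 → 310 → 155 → 466 → 233 → 700 → 350 → 175 → 526 → 263 → 790 → 395 → 1186 → 593 → 1780 → 890 → 445 → 1336 → 668 → 334 → 167 → 502 → 251 → 754 → 377 → 1132 → 566 → 283 → 850 → 425 → 1276 → 638 → 319 → 958 → 479 → 1438 → 719 → 2158 → 1079 → 3238 → 1619 → 4858 → 2429 → 7288 → 3644 → 1822 → 911 → 2734 → 1367 → 4102 → 2051 → 6154 → 3077 → 9232 → 4616 → 2308 → 1154 → 577 → 1732 → 866 → 433 → 1300 → 650 → 325 → 976 → 488 → 244 → 122 → 61 → 184 → 92 → 46 → 23 → 70 → 35 → 106 → 53 → 160 → 80 → 40 → 20 → 10 → 5 → 16 → 8 → 4 → 2 → 1
Total steps = 138

138 steps


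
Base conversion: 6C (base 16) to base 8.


6C (base 16) = 108 (decimal)
108 (decimal) = 154 (base 8)


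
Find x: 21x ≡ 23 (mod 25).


GCD(21, 25) = 1, unique solution
a^(-1) mod 25 = 6
x = 6 * 23 mod 25 = 13

x ≡ 13 (mod 25)


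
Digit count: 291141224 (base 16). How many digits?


291141224 in base 16 = 115A7668
Number of digits = 8

8 digits (base 16)


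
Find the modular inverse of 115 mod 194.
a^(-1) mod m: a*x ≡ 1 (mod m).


Use the extended Euclidean algorithm on (194, 115); each row r = 194*s + 115*t:
r=194, s=1, t=0
r=115, s=0, t=1
q=1: r=79, s=1, t=-1   [194*(1) + 115*(-1) = 79]
q=1: r=36, s=-1, t=2   [194*(-1) + 115*(2) = 36]
q=2: r=7, s=3, t=-5   [194*(3) + 115*(-5) = 7]
q=5: r=1, s=-16, t=27   [194*(-16) + 115*(27) = 1]
q=7: r=0, s=115, t=-194   [194*(115) + 115*(-194) = 0]
GCD = 1 with t = 27, so 115*(27) ≡ 1 (mod 194)
Inverse = 27 mod 194 = 27
Check: 115 * 27 = 3105 ≡ 1 (mod 194)

115^(-1) ≡ 27 (mod 194)


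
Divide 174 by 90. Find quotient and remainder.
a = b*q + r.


174 = 90 * 1 + 84
Check: 90 + 84 = 174

q = 1, r = 84


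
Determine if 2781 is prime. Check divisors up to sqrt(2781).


2781 / 3 = 927 (exact division)
2781 is NOT prime.

No, 2781 is not prime


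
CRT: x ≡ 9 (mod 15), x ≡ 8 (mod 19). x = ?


M = 15*19 = 285
M1 = M/15 = 19, M2 = M/19 = 15
M1^(-1) mod 15 = 4, M2^(-1) mod 19 = 14
x = 9*19*4 + 8*15*14 = 2364
2364 mod 285 = 84
Check: 84 mod 15 = 9 ✓, 84 mod 19 = 8 ✓

x ≡ 84 (mod 285)


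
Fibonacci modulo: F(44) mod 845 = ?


F(k) mod 845 for k=1..44:
1, 1, 2, 3, 5, 8, 13, 21, 34, 55, 89, 144, 233, 377, 610, 142, 752, 49, 801, 5, 806, 811, 772, 738, 665, 558, 378, 91, 469, 560, 184, 744, 83, 827, 65, 47, 112, 159, 271, 430, 701, 286, 142, 428
F(44) mod 845 = 428


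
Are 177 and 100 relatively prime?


Euclidean algorithm:
177 = 1 * 100 + 77
100 = 1 * 77 + 23
77 = 3 * 23 + 8
23 = 2 * 8 + 7
8 = 1 * 7 + 1
7 = 7 * 1 + 0
GCD(177, 100) = 1

Yes, coprime (GCD = 1)


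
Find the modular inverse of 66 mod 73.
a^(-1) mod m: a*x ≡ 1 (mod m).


Use the extended Euclidean algorithm on (73, 66); each row r = 73*s + 66*t:
r=73, s=1, t=0
r=66, s=0, t=1
q=1: r=7, s=1, t=-1   [73*(1) + 66*(-1) = 7]
q=9: r=3, s=-9, t=10   [73*(-9) + 66*(10) = 3]
q=2: r=1, s=19, t=-21   [73*(19) + 66*(-21) = 1]
q=3: r=0, s=-66, t=73   [73*(-66) + 66*(73) = 0]
GCD = 1 with t = -21, so 66*(-21) ≡ 1 (mod 73)
Inverse = -21 mod 73 = 52
Check: 66 * 52 = 3432 ≡ 1 (mod 73)

66^(-1) ≡ 52 (mod 73)


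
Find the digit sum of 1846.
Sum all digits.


1 + 8 + 4 + 6 = 19


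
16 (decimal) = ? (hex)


16 (base 10) = 16 (decimal)
16 (decimal) = 10 (base 16)


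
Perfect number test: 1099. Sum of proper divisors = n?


Proper divisors of 1099: 1, 7, 157
Sum = 1 + 7 + 157 = 165

No, 1099 is not perfect (165 ≠ 1099)


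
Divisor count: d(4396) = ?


4396 = 2^2 × 7^1 × 157^1
d(4396) = (2+1) × (1+1) × (1+1) = 12

12 divisors


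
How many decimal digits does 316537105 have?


316537105 has 9 digits in base 10
floor(log10(316537105)) + 1 = floor(8.5004) + 1 = 9

9 digits (base 10)


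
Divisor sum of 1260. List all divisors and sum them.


Divisors of 1260: 1, 2, 3, 4, 5, 6, 7, 9, 10, 12, 14, 15, 18, 20, 21, 28, 30, 35, 36, 42, 45, 60, 63, 70, 84, 90, 105, 126, 140, 180, 210, 252, 315, 420, 630, 1260
Sum = 1 + 2 + 3 + 4 + 5 + 6 + 7 + 9 + 10 + 12 + 14 + 15 + 18 + 20 + 21 + 28 + 30 + 35 + 36 + 42 + 45 + 60 + 63 + 70 + 84 + 90 + 105 + 126 + 140 + 180 + 210 + 252 + 315 + 420 + 630 + 1260 = 4368

σ(1260) = 4368


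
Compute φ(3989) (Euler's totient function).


3989 = 3989
Prime factors: 3989
φ(3989) = 3989 × (1-1/3989)
= 3989 × 3988/3989 = 3988

φ(3989) = 3988


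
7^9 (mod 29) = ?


7^1 mod 29 = 7
7^2 mod 29 = 20
7^3 mod 29 = 24
7^4 mod 29 = 23
7^5 mod 29 = 16
7^6 mod 29 = 25
7^7 mod 29 = 1
7^8 mod 29 = 7
7^9 mod 29 = 20


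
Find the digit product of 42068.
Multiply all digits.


4 × 2 × 0 × 6 × 8 = 0


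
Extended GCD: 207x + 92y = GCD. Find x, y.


Tabular extended Euclidean (each row: r = 207*s + 92*t):
r=207, s=1, t=0
r=92, s=0, t=1
q=2: r=23, s=1, t=-2   [207*(1) + 92*(-2) = 23]
q=4: r=0, s=-4, t=9   [207*(-4) + 92*(9) = 0]
GCD = 23; from the row with r=23: x=1, y=-2
Check: 207*(1) + 92*(-2) = 207 - 184 = 23

GCD = 23, x = 1, y = -2


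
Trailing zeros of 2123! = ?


floor(2123/5) = 424
floor(2123/25) = 84
floor(2123/125) = 16
floor(2123/625) = 3
Total = 527

527 trailing zeros


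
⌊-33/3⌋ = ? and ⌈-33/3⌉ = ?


-33/3 = -11.0000
floor = -11
ceil = -11

floor = -11, ceil = -11


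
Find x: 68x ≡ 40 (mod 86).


GCD(68, 86) = 2 divides 40
Divide: 34x ≡ 20 (mod 43)
x ≡ 36 (mod 43)


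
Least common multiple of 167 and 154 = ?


GCD(167, 154) = 1
LCM = 167*154/1 = 25718/1 = 25718

LCM = 25718


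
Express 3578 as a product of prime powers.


3578 / 2 = 1789
1789 / 1789 = 1
3578 = 2 × 1789


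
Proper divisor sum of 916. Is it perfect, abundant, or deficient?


Proper divisors: 1, 2, 4, 229, 458
Sum = 1 + 2 + 4 + 229 + 458 = 694
694 < 916 → deficient

s(916) = 694 (deficient)


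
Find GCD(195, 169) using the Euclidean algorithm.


195 = 1 * 169 + 26
169 = 6 * 26 + 13
26 = 2 * 13 + 0
GCD = 13


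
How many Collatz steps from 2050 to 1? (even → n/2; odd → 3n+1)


2050 → 1025 → 3076 → 1538 → 769 → 2308 → 1154 → 577 → 1732 → 866 → 433 → 1300 → 650 → 325 → 976 → 488 → 244 → 122 → 61 → 184 → 92 → 46 → 23 → 70 → 35 → 106 → 53 → 160 → 80 → 40 → 20 → 10 → 5 → 16 → 8 → 4 → 2 → 1
Total steps = 37

37 steps


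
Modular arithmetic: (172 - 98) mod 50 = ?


172 - 98 = 74
74 mod 50 = 24


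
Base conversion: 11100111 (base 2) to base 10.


11100111 (base 2) = 231 (decimal)
231 (decimal) = 231 (base 10)


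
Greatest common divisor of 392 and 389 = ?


392 = 1 * 389 + 3
389 = 129 * 3 + 2
3 = 1 * 2 + 1
2 = 2 * 1 + 0
GCD = 1


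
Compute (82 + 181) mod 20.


82 + 181 = 263
263 mod 20 = 3


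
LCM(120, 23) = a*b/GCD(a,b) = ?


GCD(120, 23) = 1
LCM = 120*23/1 = 2760/1 = 2760

LCM = 2760


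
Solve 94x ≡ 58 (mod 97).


GCD(94, 97) = 1, unique solution
a^(-1) mod 97 = 32
x = 32 * 58 mod 97 = 13

x ≡ 13 (mod 97)


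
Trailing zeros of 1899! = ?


floor(1899/5) = 379
floor(1899/25) = 75
floor(1899/125) = 15
floor(1899/625) = 3
Total = 472

472 trailing zeros


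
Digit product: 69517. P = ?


6 × 9 × 5 × 1 × 7 = 1890


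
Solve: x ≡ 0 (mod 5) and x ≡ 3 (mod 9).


M = 5*9 = 45
M1 = M/5 = 9, M2 = M/9 = 5
M1^(-1) mod 5 = 4, M2^(-1) mod 9 = 2
x = 0*9*4 + 3*5*2 = 30
30 mod 45 = 30
Check: 30 mod 5 = 0 ✓, 30 mod 9 = 3 ✓

x ≡ 30 (mod 45)


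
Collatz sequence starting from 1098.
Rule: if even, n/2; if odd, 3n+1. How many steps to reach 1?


1098 → 549 → 1648 → 824 → 412 → 206 → 103 → 310 → 155 → 466 → 233 → 700 → 350 → 175 → 526 → 263 → 790 → 395 → 1186 → 593 → 1780 → 890 → 445 → 1336 → 668 → 334 → 167 → 502 → 251 → 754 → 377 → 1132 → 566 → 283 → 850 → 425 → 1276 → 638 → 319 → 958 → 479 → 1438 → 719 → 2158 → 1079 → 3238 → 1619 → 4858 → 2429 → 7288 → 3644 → 1822 → 911 → 2734 → 1367 → 4102 → 2051 → 6154 → 3077 → 9232 → 4616 → 2308 → 1154 → 577 → 1732 → 866 → 433 → 1300 → 650 → 325 → 976 → 488 → 244 → 122 → 61 → 184 → 92 → 46 → 23 → 70 → 35 → 106 → 53 → 160 → 80 → 40 → 20 → 10 → 5 → 16 → 8 → 4 → 2 → 1
Total steps = 93

93 steps


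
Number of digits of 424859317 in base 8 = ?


424859317 in base 8 = 3124553265
Number of digits = 10

10 digits (base 8)


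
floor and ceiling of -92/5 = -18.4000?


-92/5 = -18.4000
floor = -19
ceil = -18

floor = -19, ceil = -18


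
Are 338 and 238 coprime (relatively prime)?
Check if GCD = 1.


Euclidean algorithm:
338 = 1 * 238 + 100
238 = 2 * 100 + 38
100 = 2 * 38 + 24
38 = 1 * 24 + 14
24 = 1 * 14 + 10
14 = 1 * 10 + 4
10 = 2 * 4 + 2
4 = 2 * 2 + 0
GCD(338, 238) = 2

No, not coprime (GCD = 2)


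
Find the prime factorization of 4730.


4730 / 2 = 2365
2365 / 5 = 473
473 / 11 = 43
43 / 43 = 1
4730 = 2 × 5 × 11 × 43


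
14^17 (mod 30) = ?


14^1 mod 30 = 14
14^2 mod 30 = 16
14^3 mod 30 = 14
14^4 mod 30 = 16
14^5 mod 30 = 14
14^6 mod 30 = 16
14^7 mod 30 = 14
14^8 mod 30 = 16
14^9 mod 30 = 14
14^10 mod 30 = 16
14^11 mod 30 = 14
14^12 mod 30 = 16
14^13 mod 30 = 14
14^14 mod 30 = 16
14^15 mod 30 = 14
14^16 mod 30 = 16
14^17 mod 30 = 14


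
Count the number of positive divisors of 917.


917 = 7^1 × 131^1
d(917) = (1+1) × (1+1) = 4

4 divisors


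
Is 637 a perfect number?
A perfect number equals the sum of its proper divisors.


Proper divisors of 637: 1, 7, 13, 49, 91
Sum = 1 + 7 + 13 + 49 + 91 = 161

No, 637 is not perfect (161 ≠ 637)


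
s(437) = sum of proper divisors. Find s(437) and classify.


Proper divisors: 1, 19, 23
Sum = 1 + 19 + 23 = 43
43 < 437 → deficient

s(437) = 43 (deficient)


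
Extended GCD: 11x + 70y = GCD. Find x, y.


Tabular extended Euclidean (each row: r = 11*s + 70*t):
r=11, s=1, t=0
r=70, s=0, t=1
q=0: r=11, s=1, t=0   [11*(1) + 70*(0) = 11]
q=6: r=4, s=-6, t=1   [11*(-6) + 70*(1) = 4]
q=2: r=3, s=13, t=-2   [11*(13) + 70*(-2) = 3]
q=1: r=1, s=-19, t=3   [11*(-19) + 70*(3) = 1]
q=3: r=0, s=70, t=-11   [11*(70) + 70*(-11) = 0]
GCD = 1; from the row with r=1: x=-19, y=3
Check: 11*(-19) + 70*(3) = -209 + 210 = 1

GCD = 1, x = -19, y = 3


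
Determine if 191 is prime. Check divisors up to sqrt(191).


Check divisors up to sqrt(191) = 13.8203
No divisors found.
191 is prime.

Yes, 191 is prime


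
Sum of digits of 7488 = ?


7 + 4 + 8 + 8 = 27


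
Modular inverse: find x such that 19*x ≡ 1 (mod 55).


Use the extended Euclidean algorithm on (55, 19); each row r = 55*s + 19*t:
r=55, s=1, t=0
r=19, s=0, t=1
q=2: r=17, s=1, t=-2   [55*(1) + 19*(-2) = 17]
q=1: r=2, s=-1, t=3   [55*(-1) + 19*(3) = 2]
q=8: r=1, s=9, t=-26   [55*(9) + 19*(-26) = 1]
q=2: r=0, s=-19, t=55   [55*(-19) + 19*(55) = 0]
GCD = 1 with t = -26, so 19*(-26) ≡ 1 (mod 55)
Inverse = -26 mod 55 = 29
Check: 19 * 29 = 551 ≡ 1 (mod 55)

19^(-1) ≡ 29 (mod 55)


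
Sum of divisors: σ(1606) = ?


Divisors of 1606: 1, 2, 11, 22, 73, 146, 803, 1606
Sum = 1 + 2 + 11 + 22 + 73 + 146 + 803 + 1606 = 2664

σ(1606) = 2664


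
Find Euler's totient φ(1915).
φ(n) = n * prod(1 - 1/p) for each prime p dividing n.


1915 = 5 × 383
Prime factors: 5, 383
φ(1915) = 1915 × (1-1/5) × (1-1/383)
= 1915 × 4/5 × 382/383 = 1528

φ(1915) = 1528


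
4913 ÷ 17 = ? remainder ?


4913 = 17 * 289 + 0
Check: 4913 + 0 = 4913

q = 289, r = 0


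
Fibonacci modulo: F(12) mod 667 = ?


F(k) mod 667 for k=1..12:
1, 1, 2, 3, 5, 8, 13, 21, 34, 55, 89, 144
F(12) mod 667 = 144


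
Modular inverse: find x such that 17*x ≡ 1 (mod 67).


Use the extended Euclidean algorithm on (67, 17); each row r = 67*s + 17*t:
r=67, s=1, t=0
r=17, s=0, t=1
q=3: r=16, s=1, t=-3   [67*(1) + 17*(-3) = 16]
q=1: r=1, s=-1, t=4   [67*(-1) + 17*(4) = 1]
q=16: r=0, s=17, t=-67   [67*(17) + 17*(-67) = 0]
GCD = 1 with t = 4, so 17*(4) ≡ 1 (mod 67)
Inverse = 4 mod 67 = 4
Check: 17 * 4 = 68 ≡ 1 (mod 67)

17^(-1) ≡ 4 (mod 67)


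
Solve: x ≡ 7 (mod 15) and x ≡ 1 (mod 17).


M = 15*17 = 255
M1 = M/15 = 17, M2 = M/17 = 15
M1^(-1) mod 15 = 8, M2^(-1) mod 17 = 8
x = 7*17*8 + 1*15*8 = 1072
1072 mod 255 = 52
Check: 52 mod 15 = 7 ✓, 52 mod 17 = 1 ✓

x ≡ 52 (mod 255)


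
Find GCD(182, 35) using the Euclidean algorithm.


182 = 5 * 35 + 7
35 = 5 * 7 + 0
GCD = 7


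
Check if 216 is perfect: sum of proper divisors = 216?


Proper divisors of 216: 1, 2, 3, 4, 6, 8, 9, 12, 18, 24, 27, 36, 54, 72, 108
Sum = 1 + 2 + 3 + 4 + 6 + 8 + 9 + 12 + 18 + 24 + 27 + 36 + 54 + 72 + 108 = 384

No, 216 is not perfect (384 ≠ 216)


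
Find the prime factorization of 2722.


2722 / 2 = 1361
1361 / 1361 = 1
2722 = 2 × 1361


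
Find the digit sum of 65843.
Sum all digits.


6 + 5 + 8 + 4 + 3 = 26


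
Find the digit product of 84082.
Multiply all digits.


8 × 4 × 0 × 8 × 2 = 0


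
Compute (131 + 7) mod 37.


131 + 7 = 138
138 mod 37 = 27


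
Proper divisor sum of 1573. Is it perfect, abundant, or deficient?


Proper divisors: 1, 11, 13, 121, 143
Sum = 1 + 11 + 13 + 121 + 143 = 289
289 < 1573 → deficient

s(1573) = 289 (deficient)


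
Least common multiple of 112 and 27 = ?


GCD(112, 27) = 1
LCM = 112*27/1 = 3024/1 = 3024

LCM = 3024


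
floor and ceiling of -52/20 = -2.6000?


-52/20 = -2.6000
floor = -3
ceil = -2

floor = -3, ceil = -2


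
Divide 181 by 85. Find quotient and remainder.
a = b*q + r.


181 = 85 * 2 + 11
Check: 170 + 11 = 181

q = 2, r = 11


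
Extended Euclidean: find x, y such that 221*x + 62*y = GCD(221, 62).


Tabular extended Euclidean (each row: r = 221*s + 62*t):
r=221, s=1, t=0
r=62, s=0, t=1
q=3: r=35, s=1, t=-3   [221*(1) + 62*(-3) = 35]
q=1: r=27, s=-1, t=4   [221*(-1) + 62*(4) = 27]
q=1: r=8, s=2, t=-7   [221*(2) + 62*(-7) = 8]
q=3: r=3, s=-7, t=25   [221*(-7) + 62*(25) = 3]
q=2: r=2, s=16, t=-57   [221*(16) + 62*(-57) = 2]
q=1: r=1, s=-23, t=82   [221*(-23) + 62*(82) = 1]
q=2: r=0, s=62, t=-221   [221*(62) + 62*(-221) = 0]
GCD = 1; from the row with r=1: x=-23, y=82
Check: 221*(-23) + 62*(82) = -5083 + 5084 = 1

GCD = 1, x = -23, y = 82


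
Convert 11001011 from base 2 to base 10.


11001011 (base 2) = 203 (decimal)
203 (decimal) = 203 (base 10)


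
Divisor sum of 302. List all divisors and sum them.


Divisors of 302: 1, 2, 151, 302
Sum = 1 + 2 + 151 + 302 = 456

σ(302) = 456


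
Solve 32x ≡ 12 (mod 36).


GCD(32, 36) = 4 divides 12
Divide: 8x ≡ 3 (mod 9)
x ≡ 6 (mod 9)


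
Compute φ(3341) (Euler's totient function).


3341 = 13 × 257
Prime factors: 13, 257
φ(3341) = 3341 × (1-1/13) × (1-1/257)
= 3341 × 12/13 × 256/257 = 3072

φ(3341) = 3072


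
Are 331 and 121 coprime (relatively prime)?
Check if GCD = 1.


Euclidean algorithm:
331 = 2 * 121 + 89
121 = 1 * 89 + 32
89 = 2 * 32 + 25
32 = 1 * 25 + 7
25 = 3 * 7 + 4
7 = 1 * 4 + 3
4 = 1 * 3 + 1
3 = 3 * 1 + 0
GCD(331, 121) = 1

Yes, coprime (GCD = 1)


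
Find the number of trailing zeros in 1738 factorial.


floor(1738/5) = 347
floor(1738/25) = 69
floor(1738/125) = 13
floor(1738/625) = 2
Total = 431

431 trailing zeros


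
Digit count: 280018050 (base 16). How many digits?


280018050 in base 16 = 10B0BC82
Number of digits = 8

8 digits (base 16)


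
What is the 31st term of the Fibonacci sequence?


Sequence: 1, 1, 2, 3, 5, 8, 13, 21, 34, 55, 89, 144, 233, 377, 610, 987, 1597, 2584, 4181, 6765, 10946, 17711, 28657, 46368, 75025, 121393, 196418, 317811, 514229, 832040, 1346269
F(31) = 1346269


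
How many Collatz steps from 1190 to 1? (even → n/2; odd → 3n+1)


1190 → 595 → 1786 → 893 → 2680 → 1340 → 670 → 335 → 1006 → 503 → 1510 → 755 → 2266 → 1133 → 3400 → 1700 → 850 → 425 → 1276 → 638 → 319 → 958 → 479 → 1438 → 719 → 2158 → 1079 → 3238 → 1619 → 4858 → 2429 → 7288 → 3644 → 1822 → 911 → 2734 → 1367 → 4102 → 2051 → 6154 → 3077 → 9232 → 4616 → 2308 → 1154 → 577 → 1732 → 866 → 433 → 1300 → 650 → 325 → 976 → 488 → 244 → 122 → 61 → 184 → 92 → 46 → 23 → 70 → 35 → 106 → 53 → 160 → 80 → 40 → 20 → 10 → 5 → 16 → 8 → 4 → 2 → 1
Total steps = 75

75 steps


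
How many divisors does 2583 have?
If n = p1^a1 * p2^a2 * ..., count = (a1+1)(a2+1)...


2583 = 3^2 × 7^1 × 41^1
d(2583) = (2+1) × (1+1) × (1+1) = 12

12 divisors


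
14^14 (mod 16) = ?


14^1 mod 16 = 14
14^2 mod 16 = 4
14^3 mod 16 = 8
14^4 mod 16 = 0
14^5 mod 16 = 0
14^6 mod 16 = 0
14^7 mod 16 = 0
14^8 mod 16 = 0
14^9 mod 16 = 0
14^10 mod 16 = 0
14^11 mod 16 = 0
14^12 mod 16 = 0
14^13 mod 16 = 0
14^14 mod 16 = 0


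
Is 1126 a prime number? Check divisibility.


1126 / 2 = 563 (exact division)
1126 is NOT prime.

No, 1126 is not prime


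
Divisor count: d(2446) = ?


2446 = 2^1 × 1223^1
d(2446) = (1+1) × (1+1) = 4

4 divisors


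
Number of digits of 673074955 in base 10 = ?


673074955 has 9 digits in base 10
floor(log10(673074955)) + 1 = floor(8.8281) + 1 = 9

9 digits (base 10)


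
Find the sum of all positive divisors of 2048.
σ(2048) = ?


Divisors of 2048: 1, 2, 4, 8, 16, 32, 64, 128, 256, 512, 1024, 2048
Sum = 1 + 2 + 4 + 8 + 16 + 32 + 64 + 128 + 256 + 512 + 1024 + 2048 = 4095

σ(2048) = 4095


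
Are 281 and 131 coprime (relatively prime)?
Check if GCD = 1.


Euclidean algorithm:
281 = 2 * 131 + 19
131 = 6 * 19 + 17
19 = 1 * 17 + 2
17 = 8 * 2 + 1
2 = 2 * 1 + 0
GCD(281, 131) = 1

Yes, coprime (GCD = 1)


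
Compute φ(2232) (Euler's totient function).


2232 = 2^3 × 3^2 × 31
Prime factors: 2, 3, 31
φ(2232) = 2232 × (1-1/2) × (1-1/3) × (1-1/31)
= 2232 × 1/2 × 2/3 × 30/31 = 720

φ(2232) = 720


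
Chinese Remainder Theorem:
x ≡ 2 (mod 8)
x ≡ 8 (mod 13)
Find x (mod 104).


M = 8*13 = 104
M1 = M/8 = 13, M2 = M/13 = 8
M1^(-1) mod 8 = 5, M2^(-1) mod 13 = 5
x = 2*13*5 + 8*8*5 = 450
450 mod 104 = 34
Check: 34 mod 8 = 2 ✓, 34 mod 13 = 8 ✓

x ≡ 34 (mod 104)


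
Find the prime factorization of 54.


54 / 2 = 27
27 / 3 = 9
9 / 3 = 3
3 / 3 = 1
54 = 2 × 3^3


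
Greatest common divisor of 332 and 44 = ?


332 = 7 * 44 + 24
44 = 1 * 24 + 20
24 = 1 * 20 + 4
20 = 5 * 4 + 0
GCD = 4


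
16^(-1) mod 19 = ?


Use the extended Euclidean algorithm on (19, 16); each row r = 19*s + 16*t:
r=19, s=1, t=0
r=16, s=0, t=1
q=1: r=3, s=1, t=-1   [19*(1) + 16*(-1) = 3]
q=5: r=1, s=-5, t=6   [19*(-5) + 16*(6) = 1]
q=3: r=0, s=16, t=-19   [19*(16) + 16*(-19) = 0]
GCD = 1 with t = 6, so 16*(6) ≡ 1 (mod 19)
Inverse = 6 mod 19 = 6
Check: 16 * 6 = 96 ≡ 1 (mod 19)

16^(-1) ≡ 6 (mod 19)


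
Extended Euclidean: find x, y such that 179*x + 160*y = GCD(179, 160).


Tabular extended Euclidean (each row: r = 179*s + 160*t):
r=179, s=1, t=0
r=160, s=0, t=1
q=1: r=19, s=1, t=-1   [179*(1) + 160*(-1) = 19]
q=8: r=8, s=-8, t=9   [179*(-8) + 160*(9) = 8]
q=2: r=3, s=17, t=-19   [179*(17) + 160*(-19) = 3]
q=2: r=2, s=-42, t=47   [179*(-42) + 160*(47) = 2]
q=1: r=1, s=59, t=-66   [179*(59) + 160*(-66) = 1]
q=2: r=0, s=-160, t=179   [179*(-160) + 160*(179) = 0]
GCD = 1; from the row with r=1: x=59, y=-66
Check: 179*(59) + 160*(-66) = 10561 - 10560 = 1

GCD = 1, x = 59, y = -66


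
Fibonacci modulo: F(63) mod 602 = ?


F(k) mod 602 for k=1..63:
1, 1, 2, 3, 5, 8, 13, 21, 34, 55, 89, 144, 233, 377, 8, 385, 393, 176, 569, 143, 110, 253, 363, 14, 377, 391, 166, 557, 121, 76, 197, 273, 470, 141, 9, 150, 159, 309, 468, 175, 41, 216, 257, 473, 128, 601, 127, 126, 253, 379, 30, 409, 439, 246, 83, 329, 412, 139, 551, 88, 37, 125, 162
F(63) mod 602 = 162


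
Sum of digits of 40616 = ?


4 + 0 + 6 + 1 + 6 = 17


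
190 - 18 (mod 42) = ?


190 - 18 = 172
172 mod 42 = 4


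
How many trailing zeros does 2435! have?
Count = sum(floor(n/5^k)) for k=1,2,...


floor(2435/5) = 487
floor(2435/25) = 97
floor(2435/125) = 19
floor(2435/625) = 3
Total = 606

606 trailing zeros


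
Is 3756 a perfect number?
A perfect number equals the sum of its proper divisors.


Proper divisors of 3756: 1, 2, 3, 4, 6, 12, 313, 626, 939, 1252, 1878
Sum = 1 + 2 + 3 + 4 + 6 + 12 + 313 + 626 + 939 + 1252 + 1878 = 5036

No, 3756 is not perfect (5036 ≠ 3756)


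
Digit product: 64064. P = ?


6 × 4 × 0 × 6 × 4 = 0


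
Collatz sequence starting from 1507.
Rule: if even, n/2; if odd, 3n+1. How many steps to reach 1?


1507 → 4522 → 2261 → 6784 → 3392 → 1696 → 848 → 424 → 212 → 106 → 53 → 160 → 80 → 40 → 20 → 10 → 5 → 16 → 8 → 4 → 2 → 1
Total steps = 21

21 steps


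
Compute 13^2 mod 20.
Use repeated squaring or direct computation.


13^1 mod 20 = 13
13^2 mod 20 = 9


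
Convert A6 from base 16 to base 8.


A6 (base 16) = 166 (decimal)
166 (decimal) = 246 (base 8)


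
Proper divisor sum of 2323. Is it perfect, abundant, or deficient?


Proper divisors: 1, 23, 101
Sum = 1 + 23 + 101 = 125
125 < 2323 → deficient

s(2323) = 125 (deficient)


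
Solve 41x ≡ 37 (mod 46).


GCD(41, 46) = 1, unique solution
a^(-1) mod 46 = 9
x = 9 * 37 mod 46 = 11

x ≡ 11 (mod 46)


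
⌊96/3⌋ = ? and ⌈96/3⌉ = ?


96/3 = 32.0000
floor = 32
ceil = 32

floor = 32, ceil = 32


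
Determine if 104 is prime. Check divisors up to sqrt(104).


104 / 2 = 52 (exact division)
104 is NOT prime.

No, 104 is not prime


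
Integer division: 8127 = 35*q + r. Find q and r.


8127 = 35 * 232 + 7
Check: 8120 + 7 = 8127

q = 232, r = 7


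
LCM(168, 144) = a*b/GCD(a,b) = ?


GCD(168, 144) = 24
LCM = 168*144/24 = 24192/24 = 1008

LCM = 1008


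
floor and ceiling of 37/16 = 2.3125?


37/16 = 2.3125
floor = 2
ceil = 3

floor = 2, ceil = 3


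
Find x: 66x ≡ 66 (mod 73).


GCD(66, 73) = 1, unique solution
a^(-1) mod 73 = 52
x = 52 * 66 mod 73 = 1

x ≡ 1 (mod 73)


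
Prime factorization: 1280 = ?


1280 / 2 = 640
640 / 2 = 320
320 / 2 = 160
160 / 2 = 80
80 / 2 = 40
40 / 2 = 20
20 / 2 = 10
10 / 2 = 5
5 / 5 = 1
1280 = 2^8 × 5


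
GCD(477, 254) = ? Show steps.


477 = 1 * 254 + 223
254 = 1 * 223 + 31
223 = 7 * 31 + 6
31 = 5 * 6 + 1
6 = 6 * 1 + 0
GCD = 1


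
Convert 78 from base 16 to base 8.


78 (base 16) = 120 (decimal)
120 (decimal) = 170 (base 8)


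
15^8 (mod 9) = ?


15^1 mod 9 = 6
15^2 mod 9 = 0
15^3 mod 9 = 0
15^4 mod 9 = 0
15^5 mod 9 = 0
15^6 mod 9 = 0
15^7 mod 9 = 0
15^8 mod 9 = 0


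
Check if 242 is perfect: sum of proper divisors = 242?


Proper divisors of 242: 1, 2, 11, 22, 121
Sum = 1 + 2 + 11 + 22 + 121 = 157

No, 242 is not perfect (157 ≠ 242)


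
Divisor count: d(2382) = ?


2382 = 2^1 × 3^1 × 397^1
d(2382) = (1+1) × (1+1) × (1+1) = 8

8 divisors


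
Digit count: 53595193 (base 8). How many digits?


53595193 in base 8 = 314346071
Number of digits = 9

9 digits (base 8)


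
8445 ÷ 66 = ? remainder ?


8445 = 66 * 127 + 63
Check: 8382 + 63 = 8445

q = 127, r = 63


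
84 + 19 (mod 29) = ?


84 + 19 = 103
103 mod 29 = 16


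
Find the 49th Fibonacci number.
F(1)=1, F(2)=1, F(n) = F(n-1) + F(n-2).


Sequence: 1, 1, 2, 3, 5, 8, 13, 21, 34, 55, 89, 144, 233, 377, 610, 987, 1597, 2584, 4181, 6765, 10946, 17711, 28657, 46368, 75025, 121393, 196418, 317811, 514229, 832040, 1346269, 2178309, 3524578, 5702887, 9227465, 14930352, 24157817, 39088169, 63245986, 102334155, 165580141, 267914296, 433494437, 701408733, 1134903170, 1836311903, 2971215073, 4807526976, 7778742049
F(49) = 7778742049


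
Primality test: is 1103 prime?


Check divisors up to sqrt(1103) = 33.2114
No divisors found.
1103 is prime.

Yes, 1103 is prime


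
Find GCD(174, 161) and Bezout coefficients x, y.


Tabular extended Euclidean (each row: r = 174*s + 161*t):
r=174, s=1, t=0
r=161, s=0, t=1
q=1: r=13, s=1, t=-1   [174*(1) + 161*(-1) = 13]
q=12: r=5, s=-12, t=13   [174*(-12) + 161*(13) = 5]
q=2: r=3, s=25, t=-27   [174*(25) + 161*(-27) = 3]
q=1: r=2, s=-37, t=40   [174*(-37) + 161*(40) = 2]
q=1: r=1, s=62, t=-67   [174*(62) + 161*(-67) = 1]
q=2: r=0, s=-161, t=174   [174*(-161) + 161*(174) = 0]
GCD = 1; from the row with r=1: x=62, y=-67
Check: 174*(62) + 161*(-67) = 10788 - 10787 = 1

GCD = 1, x = 62, y = -67


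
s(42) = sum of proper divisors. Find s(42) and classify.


Proper divisors: 1, 2, 3, 6, 7, 14, 21
Sum = 1 + 2 + 3 + 6 + 7 + 14 + 21 = 54
54 > 42 → abundant

s(42) = 54 (abundant)


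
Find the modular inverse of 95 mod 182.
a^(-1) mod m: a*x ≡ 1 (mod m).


Use the extended Euclidean algorithm on (182, 95); each row r = 182*s + 95*t:
r=182, s=1, t=0
r=95, s=0, t=1
q=1: r=87, s=1, t=-1   [182*(1) + 95*(-1) = 87]
q=1: r=8, s=-1, t=2   [182*(-1) + 95*(2) = 8]
q=10: r=7, s=11, t=-21   [182*(11) + 95*(-21) = 7]
q=1: r=1, s=-12, t=23   [182*(-12) + 95*(23) = 1]
q=7: r=0, s=95, t=-182   [182*(95) + 95*(-182) = 0]
GCD = 1 with t = 23, so 95*(23) ≡ 1 (mod 182)
Inverse = 23 mod 182 = 23
Check: 95 * 23 = 2185 ≡ 1 (mod 182)

95^(-1) ≡ 23 (mod 182)


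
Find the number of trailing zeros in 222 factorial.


floor(222/5) = 44
floor(222/25) = 8
floor(222/125) = 1
Total = 53

53 trailing zeros


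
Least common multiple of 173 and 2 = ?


GCD(173, 2) = 1
LCM = 173*2/1 = 346/1 = 346

LCM = 346


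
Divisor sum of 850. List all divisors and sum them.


Divisors of 850: 1, 2, 5, 10, 17, 25, 34, 50, 85, 170, 425, 850
Sum = 1 + 2 + 5 + 10 + 17 + 25 + 34 + 50 + 85 + 170 + 425 + 850 = 1674

σ(850) = 1674


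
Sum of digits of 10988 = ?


1 + 0 + 9 + 8 + 8 = 26


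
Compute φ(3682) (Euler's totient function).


3682 = 2 × 7 × 263
Prime factors: 2, 7, 263
φ(3682) = 3682 × (1-1/2) × (1-1/7) × (1-1/263)
= 3682 × 1/2 × 6/7 × 262/263 = 1572

φ(3682) = 1572


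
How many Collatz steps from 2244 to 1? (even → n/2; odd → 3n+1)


2244 → 1122 → 561 → 1684 → 842 → 421 → 1264 → 632 → 316 → 158 → 79 → 238 → 119 → 358 → 179 → 538 → 269 → 808 → 404 → 202 → 101 → 304 → 152 → 76 → 38 → 19 → 58 → 29 → 88 → 44 → 22 → 11 → 34 → 17 → 52 → 26 → 13 → 40 → 20 → 10 → 5 → 16 → 8 → 4 → 2 → 1
Total steps = 45

45 steps


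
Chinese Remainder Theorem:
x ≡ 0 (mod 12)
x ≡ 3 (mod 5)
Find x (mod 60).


M = 12*5 = 60
M1 = M/12 = 5, M2 = M/5 = 12
M1^(-1) mod 12 = 5, M2^(-1) mod 5 = 3
x = 0*5*5 + 3*12*3 = 108
108 mod 60 = 48
Check: 48 mod 12 = 0 ✓, 48 mod 5 = 3 ✓

x ≡ 48 (mod 60)


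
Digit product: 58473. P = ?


5 × 8 × 4 × 7 × 3 = 3360


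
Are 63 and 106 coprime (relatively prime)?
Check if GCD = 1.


Euclidean algorithm:
106 = 1 * 63 + 43
63 = 1 * 43 + 20
43 = 2 * 20 + 3
20 = 6 * 3 + 2
3 = 1 * 2 + 1
2 = 2 * 1 + 0
GCD(63, 106) = 1

Yes, coprime (GCD = 1)


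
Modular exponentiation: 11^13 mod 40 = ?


11^1 mod 40 = 11
11^2 mod 40 = 1
11^3 mod 40 = 11
11^4 mod 40 = 1
11^5 mod 40 = 11
11^6 mod 40 = 1
11^7 mod 40 = 11
11^8 mod 40 = 1
11^9 mod 40 = 11
11^10 mod 40 = 1
11^11 mod 40 = 11
11^12 mod 40 = 1
11^13 mod 40 = 11


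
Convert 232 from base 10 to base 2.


232 (base 10) = 232 (decimal)
232 (decimal) = 11101000 (base 2)


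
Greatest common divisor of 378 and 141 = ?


378 = 2 * 141 + 96
141 = 1 * 96 + 45
96 = 2 * 45 + 6
45 = 7 * 6 + 3
6 = 2 * 3 + 0
GCD = 3


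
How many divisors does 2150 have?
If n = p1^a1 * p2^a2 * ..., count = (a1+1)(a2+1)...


2150 = 2^1 × 5^2 × 43^1
d(2150) = (1+1) × (2+1) × (1+1) = 12

12 divisors


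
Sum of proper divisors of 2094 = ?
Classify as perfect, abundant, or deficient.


Proper divisors: 1, 2, 3, 6, 349, 698, 1047
Sum = 1 + 2 + 3 + 6 + 349 + 698 + 1047 = 2106
2106 > 2094 → abundant

s(2094) = 2106 (abundant)


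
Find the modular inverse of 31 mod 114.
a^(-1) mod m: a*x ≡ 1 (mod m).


Use the extended Euclidean algorithm on (114, 31); each row r = 114*s + 31*t:
r=114, s=1, t=0
r=31, s=0, t=1
q=3: r=21, s=1, t=-3   [114*(1) + 31*(-3) = 21]
q=1: r=10, s=-1, t=4   [114*(-1) + 31*(4) = 10]
q=2: r=1, s=3, t=-11   [114*(3) + 31*(-11) = 1]
q=10: r=0, s=-31, t=114   [114*(-31) + 31*(114) = 0]
GCD = 1 with t = -11, so 31*(-11) ≡ 1 (mod 114)
Inverse = -11 mod 114 = 103
Check: 31 * 103 = 3193 ≡ 1 (mod 114)

31^(-1) ≡ 103 (mod 114)


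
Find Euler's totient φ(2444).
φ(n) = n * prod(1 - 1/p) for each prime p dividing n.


2444 = 2^2 × 13 × 47
Prime factors: 2, 13, 47
φ(2444) = 2444 × (1-1/2) × (1-1/13) × (1-1/47)
= 2444 × 1/2 × 12/13 × 46/47 = 1104

φ(2444) = 1104


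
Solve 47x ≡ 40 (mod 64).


GCD(47, 64) = 1, unique solution
a^(-1) mod 64 = 15
x = 15 * 40 mod 64 = 24

x ≡ 24 (mod 64)


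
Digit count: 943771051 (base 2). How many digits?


943771051 in base 2 = 111000010000001100110110101011
Number of digits = 30

30 digits (base 2)


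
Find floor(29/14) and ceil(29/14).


29/14 = 2.0714
floor = 2
ceil = 3

floor = 2, ceil = 3


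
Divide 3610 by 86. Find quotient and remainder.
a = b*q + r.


3610 = 86 * 41 + 84
Check: 3526 + 84 = 3610

q = 41, r = 84


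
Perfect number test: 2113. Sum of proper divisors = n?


Proper divisors of 2113: 1
Sum = 1 = 1

No, 2113 is not perfect (1 ≠ 2113)


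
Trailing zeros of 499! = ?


floor(499/5) = 99
floor(499/25) = 19
floor(499/125) = 3
Total = 121

121 trailing zeros


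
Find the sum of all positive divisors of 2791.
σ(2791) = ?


Divisors of 2791: 1, 2791
Sum = 1 + 2791 = 2792

σ(2791) = 2792


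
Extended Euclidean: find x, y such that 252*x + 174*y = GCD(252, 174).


Tabular extended Euclidean (each row: r = 252*s + 174*t):
r=252, s=1, t=0
r=174, s=0, t=1
q=1: r=78, s=1, t=-1   [252*(1) + 174*(-1) = 78]
q=2: r=18, s=-2, t=3   [252*(-2) + 174*(3) = 18]
q=4: r=6, s=9, t=-13   [252*(9) + 174*(-13) = 6]
q=3: r=0, s=-29, t=42   [252*(-29) + 174*(42) = 0]
GCD = 6; from the row with r=6: x=9, y=-13
Check: 252*(9) + 174*(-13) = 2268 - 2262 = 6

GCD = 6, x = 9, y = -13


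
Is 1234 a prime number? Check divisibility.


1234 / 2 = 617 (exact division)
1234 is NOT prime.

No, 1234 is not prime


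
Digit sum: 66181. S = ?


6 + 6 + 1 + 8 + 1 = 22


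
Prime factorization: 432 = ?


432 / 2 = 216
216 / 2 = 108
108 / 2 = 54
54 / 2 = 27
27 / 3 = 9
9 / 3 = 3
3 / 3 = 1
432 = 2^4 × 3^3


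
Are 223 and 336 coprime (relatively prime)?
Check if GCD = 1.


Euclidean algorithm:
336 = 1 * 223 + 113
223 = 1 * 113 + 110
113 = 1 * 110 + 3
110 = 36 * 3 + 2
3 = 1 * 2 + 1
2 = 2 * 1 + 0
GCD(223, 336) = 1

Yes, coprime (GCD = 1)


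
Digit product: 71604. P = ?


7 × 1 × 6 × 0 × 4 = 0


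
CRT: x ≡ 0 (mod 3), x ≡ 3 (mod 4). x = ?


M = 3*4 = 12
M1 = M/3 = 4, M2 = M/4 = 3
M1^(-1) mod 3 = 1, M2^(-1) mod 4 = 3
x = 0*4*1 + 3*3*3 = 27
27 mod 12 = 3
Check: 3 mod 3 = 0 ✓, 3 mod 4 = 3 ✓

x ≡ 3 (mod 12)


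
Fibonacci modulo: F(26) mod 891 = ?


F(k) mod 891 for k=1..26:
1, 1, 2, 3, 5, 8, 13, 21, 34, 55, 89, 144, 233, 377, 610, 96, 706, 802, 617, 528, 254, 782, 145, 36, 181, 217
F(26) mod 891 = 217


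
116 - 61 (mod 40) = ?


116 - 61 = 55
55 mod 40 = 15


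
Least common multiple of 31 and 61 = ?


GCD(31, 61) = 1
LCM = 31*61/1 = 1891/1 = 1891

LCM = 1891


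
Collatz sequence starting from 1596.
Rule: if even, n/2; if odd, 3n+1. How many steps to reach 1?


1596 → 798 → 399 → 1198 → 599 → 1798 → 899 → 2698 → 1349 → 4048 → 2024 → 1012 → 506 → 253 → 760 → 380 → 190 → 95 → 286 → 143 → 430 → 215 → 646 → 323 → 970 → 485 → 1456 → 728 → 364 → 182 → 91 → 274 → 137 → 412 → 206 → 103 → 310 → 155 → 466 → 233 → 700 → 350 → 175 → 526 → 263 → 790 → 395 → 1186 → 593 → 1780 → 890 → 445 → 1336 → 668 → 334 → 167 → 502 → 251 → 754 → 377 → 1132 → 566 → 283 → 850 → 425 → 1276 → 638 → 319 → 958 → 479 → 1438 → 719 → 2158 → 1079 → 3238 → 1619 → 4858 → 2429 → 7288 → 3644 → 1822 → 911 → 2734 → 1367 → 4102 → 2051 → 6154 → 3077 → 9232 → 4616 → 2308 → 1154 → 577 → 1732 → 866 → 433 → 1300 → 650 → 325 → 976 → 488 → 244 → 122 → 61 → 184 → 92 → 46 → 23 → 70 → 35 → 106 → 53 → 160 → 80 → 40 → 20 → 10 → 5 → 16 → 8 → 4 → 2 → 1
Total steps = 122

122 steps


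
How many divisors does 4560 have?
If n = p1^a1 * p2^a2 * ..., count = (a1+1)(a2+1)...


4560 = 2^4 × 3^1 × 5^1 × 19^1
d(4560) = (4+1) × (1+1) × (1+1) × (1+1) = 40

40 divisors


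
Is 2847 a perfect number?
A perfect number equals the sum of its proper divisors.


Proper divisors of 2847: 1, 3, 13, 39, 73, 219, 949
Sum = 1 + 3 + 13 + 39 + 73 + 219 + 949 = 1297

No, 2847 is not perfect (1297 ≠ 2847)


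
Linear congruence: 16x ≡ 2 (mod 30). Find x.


GCD(16, 30) = 2 divides 2
Divide: 8x ≡ 1 (mod 15)
x ≡ 2 (mod 15)


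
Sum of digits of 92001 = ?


9 + 2 + 0 + 0 + 1 = 12


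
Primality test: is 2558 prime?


2558 / 2 = 1279 (exact division)
2558 is NOT prime.

No, 2558 is not prime


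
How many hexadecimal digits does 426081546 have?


426081546 in base 16 = 19657D0A
Number of digits = 8

8 digits (base 16)


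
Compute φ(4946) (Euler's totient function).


4946 = 2 × 2473
Prime factors: 2, 2473
φ(4946) = 4946 × (1-1/2) × (1-1/2473)
= 4946 × 1/2 × 2472/2473 = 2472

φ(4946) = 2472


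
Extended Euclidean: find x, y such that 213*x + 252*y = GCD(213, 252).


Tabular extended Euclidean (each row: r = 213*s + 252*t):
r=213, s=1, t=0
r=252, s=0, t=1
q=0: r=213, s=1, t=0   [213*(1) + 252*(0) = 213]
q=1: r=39, s=-1, t=1   [213*(-1) + 252*(1) = 39]
q=5: r=18, s=6, t=-5   [213*(6) + 252*(-5) = 18]
q=2: r=3, s=-13, t=11   [213*(-13) + 252*(11) = 3]
q=6: r=0, s=84, t=-71   [213*(84) + 252*(-71) = 0]
GCD = 3; from the row with r=3: x=-13, y=11
Check: 213*(-13) + 252*(11) = -2769 + 2772 = 3

GCD = 3, x = -13, y = 11


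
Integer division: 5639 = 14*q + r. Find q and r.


5639 = 14 * 402 + 11
Check: 5628 + 11 = 5639

q = 402, r = 11


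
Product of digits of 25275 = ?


2 × 5 × 2 × 7 × 5 = 700


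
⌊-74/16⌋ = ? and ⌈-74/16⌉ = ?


-74/16 = -4.6250
floor = -5
ceil = -4

floor = -5, ceil = -4


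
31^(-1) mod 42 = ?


Use the extended Euclidean algorithm on (42, 31); each row r = 42*s + 31*t:
r=42, s=1, t=0
r=31, s=0, t=1
q=1: r=11, s=1, t=-1   [42*(1) + 31*(-1) = 11]
q=2: r=9, s=-2, t=3   [42*(-2) + 31*(3) = 9]
q=1: r=2, s=3, t=-4   [42*(3) + 31*(-4) = 2]
q=4: r=1, s=-14, t=19   [42*(-14) + 31*(19) = 1]
q=2: r=0, s=31, t=-42   [42*(31) + 31*(-42) = 0]
GCD = 1 with t = 19, so 31*(19) ≡ 1 (mod 42)
Inverse = 19 mod 42 = 19
Check: 31 * 19 = 589 ≡ 1 (mod 42)

31^(-1) ≡ 19 (mod 42)


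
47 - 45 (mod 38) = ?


47 - 45 = 2
2 mod 38 = 2


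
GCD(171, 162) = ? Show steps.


171 = 1 * 162 + 9
162 = 18 * 9 + 0
GCD = 9


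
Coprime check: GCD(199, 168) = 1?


Euclidean algorithm:
199 = 1 * 168 + 31
168 = 5 * 31 + 13
31 = 2 * 13 + 5
13 = 2 * 5 + 3
5 = 1 * 3 + 2
3 = 1 * 2 + 1
2 = 2 * 1 + 0
GCD(199, 168) = 1

Yes, coprime (GCD = 1)


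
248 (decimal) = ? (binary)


248 (base 10) = 248 (decimal)
248 (decimal) = 11111000 (base 2)


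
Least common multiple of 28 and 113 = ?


GCD(28, 113) = 1
LCM = 28*113/1 = 3164/1 = 3164

LCM = 3164


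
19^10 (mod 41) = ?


19^1 mod 41 = 19
19^2 mod 41 = 33
19^3 mod 41 = 12
19^4 mod 41 = 23
19^5 mod 41 = 27
19^6 mod 41 = 21
19^7 mod 41 = 30
19^8 mod 41 = 37
19^9 mod 41 = 6
19^10 mod 41 = 32
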